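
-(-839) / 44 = 839 / 44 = 19.07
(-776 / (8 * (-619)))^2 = 9409 / 383161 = 0.02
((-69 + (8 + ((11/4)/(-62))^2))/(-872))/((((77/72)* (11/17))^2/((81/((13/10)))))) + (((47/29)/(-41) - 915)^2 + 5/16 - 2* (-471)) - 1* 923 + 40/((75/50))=55510263057955705193012387/66292592792371209264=837352.42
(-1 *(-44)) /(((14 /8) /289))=50864 /7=7266.29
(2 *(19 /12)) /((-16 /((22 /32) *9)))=-627 /512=-1.22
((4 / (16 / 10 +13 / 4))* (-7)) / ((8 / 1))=-0.72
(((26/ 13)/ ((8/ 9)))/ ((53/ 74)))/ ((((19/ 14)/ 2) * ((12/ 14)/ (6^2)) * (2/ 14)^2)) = 9594396/ 1007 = 9527.70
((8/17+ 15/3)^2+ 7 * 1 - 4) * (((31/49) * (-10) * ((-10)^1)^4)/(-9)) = 9833200000/42483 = 231462.00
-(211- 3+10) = -218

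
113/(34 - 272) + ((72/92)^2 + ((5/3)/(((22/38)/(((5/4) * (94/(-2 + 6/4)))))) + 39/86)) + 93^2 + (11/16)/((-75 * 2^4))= 7973.08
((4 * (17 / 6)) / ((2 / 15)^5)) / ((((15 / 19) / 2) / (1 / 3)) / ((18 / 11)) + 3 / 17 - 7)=-463303125 / 10508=-44090.51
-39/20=-1.95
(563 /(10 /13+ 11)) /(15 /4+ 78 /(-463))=13554788 /1014849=13.36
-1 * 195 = -195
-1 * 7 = -7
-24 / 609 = -8 / 203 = -0.04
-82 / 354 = -41 / 177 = -0.23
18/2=9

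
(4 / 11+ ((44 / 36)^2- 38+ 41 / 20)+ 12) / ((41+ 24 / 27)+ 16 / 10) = -393689 / 774972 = -0.51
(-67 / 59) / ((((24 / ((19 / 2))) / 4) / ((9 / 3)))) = -1273 / 236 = -5.39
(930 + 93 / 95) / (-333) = -9827 / 3515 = -2.80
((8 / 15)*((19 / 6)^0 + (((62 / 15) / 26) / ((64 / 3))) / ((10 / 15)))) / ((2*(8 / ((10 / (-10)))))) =-0.03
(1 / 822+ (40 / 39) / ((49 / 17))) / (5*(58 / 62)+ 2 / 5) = 9659445 / 137361406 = 0.07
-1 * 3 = -3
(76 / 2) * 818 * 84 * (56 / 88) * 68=1242862656 / 11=112987514.18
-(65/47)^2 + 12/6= 193/2209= 0.09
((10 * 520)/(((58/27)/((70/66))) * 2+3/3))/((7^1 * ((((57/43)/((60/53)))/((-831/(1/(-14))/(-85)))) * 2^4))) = -680589000/633403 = -1074.50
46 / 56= 23 / 28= 0.82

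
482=482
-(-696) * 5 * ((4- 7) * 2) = -20880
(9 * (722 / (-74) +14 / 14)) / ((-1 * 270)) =0.29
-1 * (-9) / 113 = 9 / 113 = 0.08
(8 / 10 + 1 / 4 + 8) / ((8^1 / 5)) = 181 / 32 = 5.66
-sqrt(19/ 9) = -sqrt(19)/ 3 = -1.45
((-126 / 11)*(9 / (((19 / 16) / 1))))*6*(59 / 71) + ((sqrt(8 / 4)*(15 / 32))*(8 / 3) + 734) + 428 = 730.92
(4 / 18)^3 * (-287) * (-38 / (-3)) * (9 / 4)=-21812 / 243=-89.76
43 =43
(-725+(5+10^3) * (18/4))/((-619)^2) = 7595/766322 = 0.01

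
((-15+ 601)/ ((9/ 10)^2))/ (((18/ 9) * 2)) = 14650/ 81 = 180.86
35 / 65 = 7 / 13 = 0.54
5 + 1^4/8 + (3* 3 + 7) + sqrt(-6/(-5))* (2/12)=sqrt(30)/30 + 169/8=21.31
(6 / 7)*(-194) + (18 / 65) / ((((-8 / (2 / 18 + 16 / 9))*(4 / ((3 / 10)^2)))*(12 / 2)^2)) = -484224119 / 2912000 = -166.29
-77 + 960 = 883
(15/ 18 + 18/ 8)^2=1369/ 144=9.51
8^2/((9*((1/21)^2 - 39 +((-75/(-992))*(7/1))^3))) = -0.18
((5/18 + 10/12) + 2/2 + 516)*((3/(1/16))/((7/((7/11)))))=74608/33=2260.85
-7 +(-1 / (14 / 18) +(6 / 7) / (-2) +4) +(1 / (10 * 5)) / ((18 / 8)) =-7411 / 1575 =-4.71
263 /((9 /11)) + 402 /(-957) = 921661 /2871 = 321.02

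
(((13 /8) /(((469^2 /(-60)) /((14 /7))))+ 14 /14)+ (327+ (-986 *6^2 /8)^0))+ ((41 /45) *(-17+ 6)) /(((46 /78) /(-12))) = 13480727382 /25295515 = 532.93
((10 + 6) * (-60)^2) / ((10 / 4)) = 23040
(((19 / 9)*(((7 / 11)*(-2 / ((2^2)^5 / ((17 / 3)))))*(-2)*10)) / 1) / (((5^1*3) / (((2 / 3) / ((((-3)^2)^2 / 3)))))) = 2261 / 4618944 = 0.00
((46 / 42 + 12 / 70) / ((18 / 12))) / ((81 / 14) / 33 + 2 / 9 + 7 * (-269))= -5852 / 13046435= -0.00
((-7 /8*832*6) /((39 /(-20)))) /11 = 2240 /11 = 203.64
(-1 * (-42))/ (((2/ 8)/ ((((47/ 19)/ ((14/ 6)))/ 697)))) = 3384/ 13243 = 0.26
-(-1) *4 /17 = 4 /17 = 0.24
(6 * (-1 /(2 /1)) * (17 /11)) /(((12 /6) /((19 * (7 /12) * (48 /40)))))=-6783 /220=-30.83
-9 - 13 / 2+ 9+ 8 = 3 / 2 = 1.50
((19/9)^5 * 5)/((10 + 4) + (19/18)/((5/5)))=24760990/1778031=13.93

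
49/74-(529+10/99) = -3871343/7326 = -528.44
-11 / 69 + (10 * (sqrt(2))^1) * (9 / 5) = -11 / 69 + 18 * sqrt(2) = 25.30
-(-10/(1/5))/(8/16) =100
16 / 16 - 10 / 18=0.44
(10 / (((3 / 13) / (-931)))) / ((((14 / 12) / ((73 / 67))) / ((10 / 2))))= -12621700 / 67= -188383.58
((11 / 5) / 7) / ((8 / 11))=121 / 280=0.43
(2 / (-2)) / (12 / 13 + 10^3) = -13 / 13012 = -0.00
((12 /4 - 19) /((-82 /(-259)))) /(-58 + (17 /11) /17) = 3256 /3731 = 0.87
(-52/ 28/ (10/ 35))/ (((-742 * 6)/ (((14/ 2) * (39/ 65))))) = 13/ 2120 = 0.01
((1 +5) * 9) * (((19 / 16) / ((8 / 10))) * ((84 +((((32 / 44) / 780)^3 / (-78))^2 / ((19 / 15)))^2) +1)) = 2993157678081038048571101319688502223868798828381 / 439312215106493372568628561999917767062500000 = 6813.28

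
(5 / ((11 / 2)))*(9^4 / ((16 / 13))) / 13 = 32805 / 88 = 372.78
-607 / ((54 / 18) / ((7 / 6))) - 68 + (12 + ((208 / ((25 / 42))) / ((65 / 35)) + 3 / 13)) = -606439 / 5850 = -103.66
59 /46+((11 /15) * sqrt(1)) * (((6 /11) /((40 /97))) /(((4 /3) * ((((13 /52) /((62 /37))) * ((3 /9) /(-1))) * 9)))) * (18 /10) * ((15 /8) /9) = 229117 /340400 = 0.67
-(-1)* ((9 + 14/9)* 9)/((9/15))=475/3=158.33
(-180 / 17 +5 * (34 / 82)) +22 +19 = 22642 / 697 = 32.48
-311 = -311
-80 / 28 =-20 / 7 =-2.86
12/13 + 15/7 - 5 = -176/91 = -1.93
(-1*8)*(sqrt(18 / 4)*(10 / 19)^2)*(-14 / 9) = 5600*sqrt(2) / 1083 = 7.31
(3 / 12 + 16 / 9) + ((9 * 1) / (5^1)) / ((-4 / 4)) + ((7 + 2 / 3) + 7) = 2681 / 180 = 14.89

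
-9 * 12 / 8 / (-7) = 27 / 14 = 1.93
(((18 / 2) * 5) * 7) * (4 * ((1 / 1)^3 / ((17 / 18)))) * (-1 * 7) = -158760 / 17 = -9338.82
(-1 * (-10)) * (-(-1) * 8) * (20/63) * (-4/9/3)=-6400/1701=-3.76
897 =897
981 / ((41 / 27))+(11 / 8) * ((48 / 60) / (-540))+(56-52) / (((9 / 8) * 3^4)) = 3862054823 / 5977800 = 646.07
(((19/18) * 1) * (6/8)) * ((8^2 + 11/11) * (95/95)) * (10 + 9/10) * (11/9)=296153/432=685.54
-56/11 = -5.09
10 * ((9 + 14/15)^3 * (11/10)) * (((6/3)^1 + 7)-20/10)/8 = 254712073/27000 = 9433.78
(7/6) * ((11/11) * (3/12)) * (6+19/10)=553/240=2.30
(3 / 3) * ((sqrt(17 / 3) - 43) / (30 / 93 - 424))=0.10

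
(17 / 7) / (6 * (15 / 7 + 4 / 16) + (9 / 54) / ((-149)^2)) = 1132251 / 6693605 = 0.17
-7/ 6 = -1.17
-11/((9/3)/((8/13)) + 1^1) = -88/47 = -1.87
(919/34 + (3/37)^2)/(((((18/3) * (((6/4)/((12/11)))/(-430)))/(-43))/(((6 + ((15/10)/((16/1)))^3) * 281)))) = 214277899148418925/2097176576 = 102174467.14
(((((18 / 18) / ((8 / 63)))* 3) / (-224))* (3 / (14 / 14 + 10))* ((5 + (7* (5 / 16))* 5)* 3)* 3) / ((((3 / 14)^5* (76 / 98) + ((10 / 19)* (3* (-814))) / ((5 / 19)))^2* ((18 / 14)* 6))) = -726376911021279 / 32396188959801538124000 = -0.00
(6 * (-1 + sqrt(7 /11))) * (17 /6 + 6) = -53 + 53 * sqrt(77) /11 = -10.72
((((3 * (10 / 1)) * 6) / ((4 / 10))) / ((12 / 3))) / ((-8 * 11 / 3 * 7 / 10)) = -3375 / 616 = -5.48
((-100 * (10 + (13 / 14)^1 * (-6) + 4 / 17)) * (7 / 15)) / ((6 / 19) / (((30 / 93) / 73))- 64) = -351500 / 12053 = -29.16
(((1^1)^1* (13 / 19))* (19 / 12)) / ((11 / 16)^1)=52 / 33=1.58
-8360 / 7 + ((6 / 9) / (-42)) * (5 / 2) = -150485 / 126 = -1194.33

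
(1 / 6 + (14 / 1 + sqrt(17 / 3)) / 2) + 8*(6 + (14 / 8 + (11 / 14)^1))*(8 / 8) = sqrt(51) / 6 + 3169 / 42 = 76.64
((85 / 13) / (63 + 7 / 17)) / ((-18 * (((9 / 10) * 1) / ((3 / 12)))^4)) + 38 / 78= 12899807467 / 26480405952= 0.49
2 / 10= 1 / 5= 0.20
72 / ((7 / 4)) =288 / 7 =41.14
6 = 6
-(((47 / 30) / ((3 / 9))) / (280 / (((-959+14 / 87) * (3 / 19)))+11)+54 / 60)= -770761 / 545235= -1.41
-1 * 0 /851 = 0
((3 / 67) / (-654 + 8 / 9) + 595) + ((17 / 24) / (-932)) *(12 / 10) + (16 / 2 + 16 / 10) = 2219155501111 / 3670458320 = 604.60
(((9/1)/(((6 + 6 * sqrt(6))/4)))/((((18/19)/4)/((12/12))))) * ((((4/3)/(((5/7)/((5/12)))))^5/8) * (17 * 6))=-5428661/295245 + 5428661 * sqrt(6)/295245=26.65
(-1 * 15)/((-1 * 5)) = 3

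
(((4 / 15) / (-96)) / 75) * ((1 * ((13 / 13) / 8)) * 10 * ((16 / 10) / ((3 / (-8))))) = 2 / 10125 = 0.00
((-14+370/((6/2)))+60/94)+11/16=249647/2256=110.66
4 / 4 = 1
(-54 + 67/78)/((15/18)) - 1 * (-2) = -803/13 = -61.77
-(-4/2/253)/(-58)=-1/7337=-0.00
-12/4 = -3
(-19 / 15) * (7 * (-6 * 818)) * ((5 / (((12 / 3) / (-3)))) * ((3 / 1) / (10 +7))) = -489573 / 17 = -28798.41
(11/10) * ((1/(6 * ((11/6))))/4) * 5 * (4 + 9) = 13/8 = 1.62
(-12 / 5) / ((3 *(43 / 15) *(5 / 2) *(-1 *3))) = 8 / 215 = 0.04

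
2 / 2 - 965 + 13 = -951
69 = 69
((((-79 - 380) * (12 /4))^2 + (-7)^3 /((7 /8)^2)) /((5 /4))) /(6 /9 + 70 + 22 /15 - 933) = -22748172 /12913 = -1761.65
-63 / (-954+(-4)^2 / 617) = 5553 / 84086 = 0.07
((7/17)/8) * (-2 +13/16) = -133/2176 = -0.06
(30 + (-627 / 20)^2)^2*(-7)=-1148906546487 / 160000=-7180665.92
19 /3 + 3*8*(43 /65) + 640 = 129131 /195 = 662.21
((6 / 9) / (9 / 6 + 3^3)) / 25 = 4 / 4275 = 0.00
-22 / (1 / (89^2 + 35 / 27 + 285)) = -4875134 / 27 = -180560.52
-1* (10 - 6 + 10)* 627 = -8778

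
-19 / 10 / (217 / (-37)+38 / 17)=11951 / 22830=0.52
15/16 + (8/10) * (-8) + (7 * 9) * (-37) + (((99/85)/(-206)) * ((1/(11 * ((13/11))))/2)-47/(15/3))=-4271909843/1821040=-2345.86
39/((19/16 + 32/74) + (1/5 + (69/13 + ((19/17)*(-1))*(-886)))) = 8504080/217478309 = 0.04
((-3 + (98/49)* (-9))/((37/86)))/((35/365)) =-509.03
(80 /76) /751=20 /14269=0.00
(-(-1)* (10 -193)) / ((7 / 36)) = -941.14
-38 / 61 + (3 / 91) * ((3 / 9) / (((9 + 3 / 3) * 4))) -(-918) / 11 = 202311871 / 2442440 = 82.83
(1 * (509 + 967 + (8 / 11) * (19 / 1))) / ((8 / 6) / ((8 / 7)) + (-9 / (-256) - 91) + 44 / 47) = -591541248 / 35283193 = -16.77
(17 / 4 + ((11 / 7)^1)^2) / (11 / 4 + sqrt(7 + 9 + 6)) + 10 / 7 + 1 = 394 / 343 + 1756 * sqrt(22) / 3773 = 3.33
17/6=2.83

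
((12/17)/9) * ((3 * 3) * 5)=60/17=3.53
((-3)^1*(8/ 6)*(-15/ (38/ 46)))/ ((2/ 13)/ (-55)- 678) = -0.11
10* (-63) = -630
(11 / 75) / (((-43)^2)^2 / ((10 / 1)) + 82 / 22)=242 / 564108315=0.00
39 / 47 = 0.83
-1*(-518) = 518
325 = 325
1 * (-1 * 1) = -1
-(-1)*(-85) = -85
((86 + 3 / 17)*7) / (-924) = -1465 / 2244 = -0.65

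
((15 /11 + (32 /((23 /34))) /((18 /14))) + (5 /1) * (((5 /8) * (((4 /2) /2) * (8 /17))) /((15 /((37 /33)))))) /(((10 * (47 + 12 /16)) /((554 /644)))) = 136767088 /1983900765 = 0.07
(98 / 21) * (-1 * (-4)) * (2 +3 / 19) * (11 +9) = 45920 / 57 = 805.61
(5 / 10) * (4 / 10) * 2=2 / 5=0.40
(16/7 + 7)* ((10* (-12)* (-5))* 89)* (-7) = -3471000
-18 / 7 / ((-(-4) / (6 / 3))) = -9 / 7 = -1.29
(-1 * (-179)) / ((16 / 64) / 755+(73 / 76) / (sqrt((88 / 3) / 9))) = -17173145440 / 82016875307+3396523603800 * sqrt(66) / 82016875307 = 336.23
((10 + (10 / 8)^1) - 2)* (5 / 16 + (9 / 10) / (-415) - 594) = -729288389 / 132800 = -5491.63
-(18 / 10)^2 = -81 / 25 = -3.24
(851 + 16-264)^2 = 363609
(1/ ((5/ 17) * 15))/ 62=17/ 4650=0.00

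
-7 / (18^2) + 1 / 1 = 317 / 324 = 0.98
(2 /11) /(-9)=-2 /99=-0.02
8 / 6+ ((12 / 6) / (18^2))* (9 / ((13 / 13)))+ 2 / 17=1.51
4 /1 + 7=11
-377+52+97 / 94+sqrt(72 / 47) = -30453 / 94+6 * sqrt(94) / 47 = -322.73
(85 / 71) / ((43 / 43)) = 85 / 71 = 1.20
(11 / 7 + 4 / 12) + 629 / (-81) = -3323 / 567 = -5.86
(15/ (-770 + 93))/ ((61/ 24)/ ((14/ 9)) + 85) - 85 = -558360815/ 6568931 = -85.00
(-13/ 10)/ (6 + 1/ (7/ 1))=-91/ 430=-0.21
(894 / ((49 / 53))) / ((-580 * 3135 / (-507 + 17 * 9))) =1397769 / 7424725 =0.19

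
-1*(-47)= 47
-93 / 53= -1.75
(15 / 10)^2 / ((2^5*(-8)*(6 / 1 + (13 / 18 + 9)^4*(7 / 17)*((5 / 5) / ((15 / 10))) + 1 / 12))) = -3011499 / 842434403456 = -0.00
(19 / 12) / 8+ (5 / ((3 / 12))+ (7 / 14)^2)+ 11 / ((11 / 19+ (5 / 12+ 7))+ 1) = 4266881 / 196896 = 21.67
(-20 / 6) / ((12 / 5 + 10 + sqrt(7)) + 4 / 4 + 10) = -975 / 6757 + 125 * sqrt(7) / 20271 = -0.13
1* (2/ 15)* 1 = 2/ 15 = 0.13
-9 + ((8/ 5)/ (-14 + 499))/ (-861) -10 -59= -162858158/ 2087925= -78.00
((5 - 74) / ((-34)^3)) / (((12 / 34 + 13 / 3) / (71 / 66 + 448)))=2045091 / 12156496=0.17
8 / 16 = 1 / 2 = 0.50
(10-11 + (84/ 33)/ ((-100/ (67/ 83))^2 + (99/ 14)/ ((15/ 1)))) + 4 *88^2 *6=9859037092321925/ 53046929507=185855.00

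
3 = 3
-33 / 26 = -1.27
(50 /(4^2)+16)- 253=-1871 /8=-233.88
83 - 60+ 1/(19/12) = 449/19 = 23.63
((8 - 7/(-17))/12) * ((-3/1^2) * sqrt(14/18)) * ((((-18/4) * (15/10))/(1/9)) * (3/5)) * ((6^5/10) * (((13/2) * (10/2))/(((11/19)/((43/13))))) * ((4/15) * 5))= 418106286 * sqrt(7)/85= 13014179.46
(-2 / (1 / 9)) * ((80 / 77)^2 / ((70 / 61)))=-702720 / 41503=-16.93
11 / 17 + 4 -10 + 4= -23 / 17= -1.35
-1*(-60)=60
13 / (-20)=-13 / 20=-0.65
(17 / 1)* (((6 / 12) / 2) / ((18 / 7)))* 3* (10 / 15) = 119 / 36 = 3.31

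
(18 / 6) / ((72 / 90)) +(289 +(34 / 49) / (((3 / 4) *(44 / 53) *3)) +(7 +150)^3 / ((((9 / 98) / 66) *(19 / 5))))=269828552287571 / 368676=731885320.14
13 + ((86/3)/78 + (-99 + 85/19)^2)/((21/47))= 2535703238/126711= 20011.71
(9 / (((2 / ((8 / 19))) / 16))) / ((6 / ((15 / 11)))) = 1440 / 209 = 6.89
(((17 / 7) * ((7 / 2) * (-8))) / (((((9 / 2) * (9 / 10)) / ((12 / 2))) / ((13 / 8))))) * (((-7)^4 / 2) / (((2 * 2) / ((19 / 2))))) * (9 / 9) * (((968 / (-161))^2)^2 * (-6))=9216951719106560 / 2518569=3659598652.69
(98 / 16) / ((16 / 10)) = 245 / 64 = 3.83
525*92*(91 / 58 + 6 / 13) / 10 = 3697365 / 377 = 9807.33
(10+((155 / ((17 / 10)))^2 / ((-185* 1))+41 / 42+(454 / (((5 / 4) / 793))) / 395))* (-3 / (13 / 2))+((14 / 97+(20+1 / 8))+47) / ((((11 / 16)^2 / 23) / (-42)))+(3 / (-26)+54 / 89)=-137803.31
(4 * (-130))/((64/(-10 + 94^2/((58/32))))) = -4585295/116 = -39528.41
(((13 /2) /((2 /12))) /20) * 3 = 117 /20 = 5.85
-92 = -92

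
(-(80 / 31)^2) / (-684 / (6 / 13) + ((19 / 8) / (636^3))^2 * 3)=1807221492433331159040 / 402163822494771109831723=0.00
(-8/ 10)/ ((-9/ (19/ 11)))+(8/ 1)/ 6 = 1.49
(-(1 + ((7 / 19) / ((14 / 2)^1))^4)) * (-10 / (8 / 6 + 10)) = 114990 / 130321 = 0.88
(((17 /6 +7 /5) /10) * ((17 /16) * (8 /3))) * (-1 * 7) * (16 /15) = -8.96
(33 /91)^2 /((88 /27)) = 0.04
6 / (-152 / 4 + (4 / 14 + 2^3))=-21 / 104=-0.20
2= 2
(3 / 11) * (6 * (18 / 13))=324 / 143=2.27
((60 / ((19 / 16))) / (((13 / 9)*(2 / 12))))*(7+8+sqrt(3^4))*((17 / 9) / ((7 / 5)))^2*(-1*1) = -110976000 / 12103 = -9169.30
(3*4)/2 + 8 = 14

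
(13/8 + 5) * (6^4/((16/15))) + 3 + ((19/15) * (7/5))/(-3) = 14493211/1800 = 8051.78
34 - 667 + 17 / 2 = -1249 / 2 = -624.50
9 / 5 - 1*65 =-316 / 5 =-63.20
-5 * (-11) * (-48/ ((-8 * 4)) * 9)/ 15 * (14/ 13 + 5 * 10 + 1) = 2577.81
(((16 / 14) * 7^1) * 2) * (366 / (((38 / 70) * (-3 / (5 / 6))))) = -170800 / 57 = -2996.49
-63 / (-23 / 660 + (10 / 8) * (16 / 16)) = -20790 / 401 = -51.85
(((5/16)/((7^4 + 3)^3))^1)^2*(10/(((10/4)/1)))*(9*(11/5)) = 495/12353407110454601580544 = 0.00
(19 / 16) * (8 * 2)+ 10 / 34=328 / 17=19.29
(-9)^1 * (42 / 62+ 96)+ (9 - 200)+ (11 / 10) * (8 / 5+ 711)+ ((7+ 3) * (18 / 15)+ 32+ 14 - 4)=-346017 / 1550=-223.24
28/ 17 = 1.65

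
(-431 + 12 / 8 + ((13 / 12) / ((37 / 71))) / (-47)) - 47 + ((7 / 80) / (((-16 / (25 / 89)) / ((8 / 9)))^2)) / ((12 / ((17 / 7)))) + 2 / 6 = -408061065614641 / 856891498752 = -476.21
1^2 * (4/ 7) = 4/ 7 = 0.57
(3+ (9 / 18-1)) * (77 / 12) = 385 / 24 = 16.04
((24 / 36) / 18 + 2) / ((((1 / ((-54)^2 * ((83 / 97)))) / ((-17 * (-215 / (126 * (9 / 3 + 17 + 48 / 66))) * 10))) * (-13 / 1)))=-917679125 / 167713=-5471.72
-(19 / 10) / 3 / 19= -1 / 30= -0.03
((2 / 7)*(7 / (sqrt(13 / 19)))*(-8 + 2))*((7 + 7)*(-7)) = 1176*sqrt(247) / 13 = 1421.71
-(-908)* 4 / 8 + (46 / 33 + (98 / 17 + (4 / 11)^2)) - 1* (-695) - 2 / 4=14264771 / 12342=1155.79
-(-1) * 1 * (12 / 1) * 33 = 396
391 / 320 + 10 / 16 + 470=471.85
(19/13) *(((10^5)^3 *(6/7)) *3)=342000000000000000/91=3758241758241758.24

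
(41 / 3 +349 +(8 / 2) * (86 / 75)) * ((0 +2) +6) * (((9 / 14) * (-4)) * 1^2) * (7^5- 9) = -22208837376 / 175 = -126907642.15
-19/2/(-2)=19/4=4.75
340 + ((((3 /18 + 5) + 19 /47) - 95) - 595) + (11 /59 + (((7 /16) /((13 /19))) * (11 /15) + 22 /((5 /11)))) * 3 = -1706672351 /8651760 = -197.26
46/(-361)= -46/361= -0.13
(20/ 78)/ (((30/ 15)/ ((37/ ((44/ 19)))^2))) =2471045/ 75504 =32.73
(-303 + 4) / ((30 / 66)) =-3289 / 5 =-657.80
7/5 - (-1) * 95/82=1049/410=2.56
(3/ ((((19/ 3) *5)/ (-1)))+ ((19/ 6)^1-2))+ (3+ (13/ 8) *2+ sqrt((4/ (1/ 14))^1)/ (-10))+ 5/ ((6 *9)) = 76073/ 10260-sqrt(14)/ 5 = 6.67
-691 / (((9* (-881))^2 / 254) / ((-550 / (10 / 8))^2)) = -33979510400 / 62869041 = -540.48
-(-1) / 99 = 1 / 99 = 0.01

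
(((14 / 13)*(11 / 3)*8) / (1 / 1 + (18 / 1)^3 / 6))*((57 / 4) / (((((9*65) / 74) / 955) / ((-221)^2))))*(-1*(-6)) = 6829661872 / 417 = 16378086.02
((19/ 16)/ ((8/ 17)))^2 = 104329/ 16384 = 6.37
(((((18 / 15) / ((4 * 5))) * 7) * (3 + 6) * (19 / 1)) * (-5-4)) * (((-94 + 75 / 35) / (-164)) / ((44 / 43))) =-127655433 / 360800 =-353.81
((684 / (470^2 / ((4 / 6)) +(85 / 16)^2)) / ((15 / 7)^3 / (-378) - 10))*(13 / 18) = -86754304 / 583468051375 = -0.00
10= 10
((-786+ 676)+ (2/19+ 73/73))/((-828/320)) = 165520/3933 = 42.08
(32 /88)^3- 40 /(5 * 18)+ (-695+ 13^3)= 17987710 /11979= 1501.60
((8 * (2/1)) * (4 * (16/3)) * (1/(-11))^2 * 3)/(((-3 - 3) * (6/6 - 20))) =512/6897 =0.07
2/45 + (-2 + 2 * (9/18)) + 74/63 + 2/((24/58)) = 1061/210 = 5.05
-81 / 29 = -2.79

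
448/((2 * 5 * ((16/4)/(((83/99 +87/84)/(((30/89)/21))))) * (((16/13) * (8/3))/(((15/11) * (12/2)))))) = 25244583/7744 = 3259.89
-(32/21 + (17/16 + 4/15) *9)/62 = -22657/104160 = -0.22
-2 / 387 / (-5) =2 / 1935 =0.00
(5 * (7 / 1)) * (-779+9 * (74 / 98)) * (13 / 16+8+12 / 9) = -46067765 / 168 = -274212.89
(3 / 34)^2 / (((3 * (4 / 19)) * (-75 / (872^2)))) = -902956 / 7225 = -124.98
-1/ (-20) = 1/ 20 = 0.05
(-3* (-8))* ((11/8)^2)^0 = 24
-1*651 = -651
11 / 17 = 0.65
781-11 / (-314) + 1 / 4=490647 / 628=781.29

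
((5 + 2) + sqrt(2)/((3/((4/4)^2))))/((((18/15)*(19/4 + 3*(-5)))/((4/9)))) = -280/1107 - 40*sqrt(2)/3321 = -0.27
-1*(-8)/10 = 4/5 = 0.80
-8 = -8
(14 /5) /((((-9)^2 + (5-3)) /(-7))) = -98 /415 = -0.24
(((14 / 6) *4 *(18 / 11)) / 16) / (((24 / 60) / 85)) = 8925 / 44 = 202.84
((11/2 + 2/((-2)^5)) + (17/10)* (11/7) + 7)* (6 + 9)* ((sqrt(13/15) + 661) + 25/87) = 8461* sqrt(195)/560 + 121694563/812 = 150081.14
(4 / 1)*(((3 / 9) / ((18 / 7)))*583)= 8162 / 27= 302.30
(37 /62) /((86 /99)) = 3663 /5332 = 0.69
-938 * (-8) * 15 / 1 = 112560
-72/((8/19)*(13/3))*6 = -3078/13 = -236.77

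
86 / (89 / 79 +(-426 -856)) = -0.07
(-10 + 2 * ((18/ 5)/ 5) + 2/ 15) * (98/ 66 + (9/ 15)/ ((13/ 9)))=-2576032/ 160875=-16.01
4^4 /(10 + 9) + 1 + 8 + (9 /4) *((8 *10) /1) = 3847 /19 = 202.47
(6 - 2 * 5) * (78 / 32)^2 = -1521 / 64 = -23.77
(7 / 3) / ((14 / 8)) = 4 / 3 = 1.33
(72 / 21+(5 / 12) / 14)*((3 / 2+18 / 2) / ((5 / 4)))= 581 / 20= 29.05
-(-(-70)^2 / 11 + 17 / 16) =78213 / 176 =444.39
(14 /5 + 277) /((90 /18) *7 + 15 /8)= 11192 /1475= 7.59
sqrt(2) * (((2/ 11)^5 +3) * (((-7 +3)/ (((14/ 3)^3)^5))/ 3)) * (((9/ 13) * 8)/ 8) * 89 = -1851158159888265 * sqrt(2)/ 81426791412463953584128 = -0.00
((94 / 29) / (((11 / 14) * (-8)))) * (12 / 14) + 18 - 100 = -26299 / 319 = -82.44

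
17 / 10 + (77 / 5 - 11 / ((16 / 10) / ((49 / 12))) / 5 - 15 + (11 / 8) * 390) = 532.74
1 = 1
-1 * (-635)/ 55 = 127/ 11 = 11.55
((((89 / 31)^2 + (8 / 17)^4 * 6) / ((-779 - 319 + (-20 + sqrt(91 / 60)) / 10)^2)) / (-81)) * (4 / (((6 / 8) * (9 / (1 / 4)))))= -39795683354976410456000 / 3084038791347141796907042381169 - 241185956704000000 * sqrt(1365) / 3084038791347141796907042381169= -0.00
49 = 49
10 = 10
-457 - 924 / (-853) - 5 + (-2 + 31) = -368425 / 853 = -431.92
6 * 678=4068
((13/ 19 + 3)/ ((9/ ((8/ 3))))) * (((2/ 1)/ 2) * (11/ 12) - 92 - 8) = -166460/ 1539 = -108.16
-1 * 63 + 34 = -29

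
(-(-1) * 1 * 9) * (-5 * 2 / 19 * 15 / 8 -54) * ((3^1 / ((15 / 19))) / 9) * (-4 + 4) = 0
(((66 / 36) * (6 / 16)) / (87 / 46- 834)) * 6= -253 / 51036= -0.00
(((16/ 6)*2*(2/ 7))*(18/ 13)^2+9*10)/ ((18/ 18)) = 109926/ 1183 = 92.92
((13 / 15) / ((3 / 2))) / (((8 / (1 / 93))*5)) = 13 / 83700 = 0.00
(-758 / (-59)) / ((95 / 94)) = 71252 / 5605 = 12.71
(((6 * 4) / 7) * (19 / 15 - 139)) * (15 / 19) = -49584 / 133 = -372.81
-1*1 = -1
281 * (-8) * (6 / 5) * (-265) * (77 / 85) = 55044528 / 85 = 647582.68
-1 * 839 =-839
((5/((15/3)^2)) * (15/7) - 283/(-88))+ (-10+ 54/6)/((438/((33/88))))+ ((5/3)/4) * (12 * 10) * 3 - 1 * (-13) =14987261/89936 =166.64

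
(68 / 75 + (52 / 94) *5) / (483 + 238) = 12946 / 2541525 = 0.01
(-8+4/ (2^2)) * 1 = -7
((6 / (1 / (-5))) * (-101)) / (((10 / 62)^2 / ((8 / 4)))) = 1164732 / 5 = 232946.40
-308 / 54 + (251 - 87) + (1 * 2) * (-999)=-49672 / 27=-1839.70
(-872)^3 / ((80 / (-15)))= 124322784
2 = 2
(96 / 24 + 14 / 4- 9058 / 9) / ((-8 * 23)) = 5.43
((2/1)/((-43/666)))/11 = -1332/473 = -2.82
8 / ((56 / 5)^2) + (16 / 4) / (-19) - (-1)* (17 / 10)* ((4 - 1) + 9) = 754231 / 37240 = 20.25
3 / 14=0.21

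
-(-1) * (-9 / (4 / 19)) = -171 / 4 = -42.75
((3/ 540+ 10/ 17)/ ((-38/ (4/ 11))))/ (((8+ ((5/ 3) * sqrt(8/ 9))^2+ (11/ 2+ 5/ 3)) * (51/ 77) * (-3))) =12719/ 78438935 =0.00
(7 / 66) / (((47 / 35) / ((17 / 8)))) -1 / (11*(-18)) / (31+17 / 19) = 3789557 / 22557744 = 0.17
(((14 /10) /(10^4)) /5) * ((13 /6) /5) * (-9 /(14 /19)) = -741 /5000000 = -0.00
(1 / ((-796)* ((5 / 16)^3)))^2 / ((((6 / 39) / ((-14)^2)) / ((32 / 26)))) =1644167168 / 618765625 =2.66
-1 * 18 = -18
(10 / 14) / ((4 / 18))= 45 / 14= 3.21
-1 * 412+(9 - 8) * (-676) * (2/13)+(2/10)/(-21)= -54181/105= -516.01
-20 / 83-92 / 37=-8376 / 3071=-2.73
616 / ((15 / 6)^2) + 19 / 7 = 101.27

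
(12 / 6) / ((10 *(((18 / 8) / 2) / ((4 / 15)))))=32 / 675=0.05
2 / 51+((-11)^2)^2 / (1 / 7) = 5226839 / 51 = 102487.04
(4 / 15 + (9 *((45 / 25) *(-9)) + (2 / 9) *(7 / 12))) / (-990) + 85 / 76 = 292093 / 230850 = 1.27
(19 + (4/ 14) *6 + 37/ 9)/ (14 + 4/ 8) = 3128/ 1827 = 1.71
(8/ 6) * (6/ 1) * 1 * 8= 64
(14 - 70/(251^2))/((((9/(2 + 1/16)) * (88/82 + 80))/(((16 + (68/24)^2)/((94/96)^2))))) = 344059583560/346948838037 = 0.99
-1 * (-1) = 1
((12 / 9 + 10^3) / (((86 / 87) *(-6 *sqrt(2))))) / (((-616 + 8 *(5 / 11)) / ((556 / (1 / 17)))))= 566101547 *sqrt(2) / 434472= 1842.67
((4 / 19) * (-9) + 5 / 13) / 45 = -373 / 11115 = -0.03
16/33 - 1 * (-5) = 181/33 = 5.48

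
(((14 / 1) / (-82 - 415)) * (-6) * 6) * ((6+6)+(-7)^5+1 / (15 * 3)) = -6046192 / 355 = -17031.53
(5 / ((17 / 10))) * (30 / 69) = 500 / 391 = 1.28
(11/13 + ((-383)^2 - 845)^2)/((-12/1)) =-92172046793/52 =-1772539361.40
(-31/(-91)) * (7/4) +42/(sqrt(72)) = 31/52 +7 * sqrt(2)/2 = 5.55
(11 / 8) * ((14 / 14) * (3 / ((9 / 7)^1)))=77 / 24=3.21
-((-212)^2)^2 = -2019963136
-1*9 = -9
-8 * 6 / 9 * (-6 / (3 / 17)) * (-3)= -544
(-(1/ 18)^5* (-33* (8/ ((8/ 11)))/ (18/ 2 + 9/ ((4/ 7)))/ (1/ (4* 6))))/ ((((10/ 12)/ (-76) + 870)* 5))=152/ 3549336975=0.00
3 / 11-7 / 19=-20 / 209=-0.10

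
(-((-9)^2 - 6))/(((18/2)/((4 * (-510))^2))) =-34680000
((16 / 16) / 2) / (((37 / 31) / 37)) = 31 / 2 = 15.50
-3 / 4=-0.75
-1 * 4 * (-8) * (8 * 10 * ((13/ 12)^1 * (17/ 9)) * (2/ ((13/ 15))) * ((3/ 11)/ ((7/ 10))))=1088000/ 231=4709.96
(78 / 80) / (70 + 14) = 13 / 1120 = 0.01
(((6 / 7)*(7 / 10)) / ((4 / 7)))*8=42 / 5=8.40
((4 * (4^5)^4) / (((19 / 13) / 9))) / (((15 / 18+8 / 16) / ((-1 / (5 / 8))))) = -3087428650795008 / 95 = -32499248955736.93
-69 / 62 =-1.11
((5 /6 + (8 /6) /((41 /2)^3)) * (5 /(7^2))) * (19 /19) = 1723345 /20262774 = 0.09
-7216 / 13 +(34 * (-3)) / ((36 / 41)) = -52357 / 78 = -671.24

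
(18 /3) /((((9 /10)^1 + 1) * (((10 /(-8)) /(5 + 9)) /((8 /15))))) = -1792 /95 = -18.86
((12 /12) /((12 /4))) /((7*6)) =1 /126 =0.01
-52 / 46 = -26 / 23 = -1.13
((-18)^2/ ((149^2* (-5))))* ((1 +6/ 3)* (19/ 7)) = -18468/ 777035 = -0.02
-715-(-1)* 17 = -698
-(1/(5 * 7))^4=-0.00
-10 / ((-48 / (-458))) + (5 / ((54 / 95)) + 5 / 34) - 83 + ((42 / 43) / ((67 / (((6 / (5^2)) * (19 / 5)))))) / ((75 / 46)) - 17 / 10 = -2829315115099 / 16529737500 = -171.17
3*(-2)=-6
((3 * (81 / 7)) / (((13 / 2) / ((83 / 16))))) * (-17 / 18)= -26.17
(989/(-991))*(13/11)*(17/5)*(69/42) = -5027087/763070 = -6.59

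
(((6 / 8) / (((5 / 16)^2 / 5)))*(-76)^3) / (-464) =5267712 / 145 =36329.05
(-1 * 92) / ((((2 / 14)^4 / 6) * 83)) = -1325352 / 83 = -15968.10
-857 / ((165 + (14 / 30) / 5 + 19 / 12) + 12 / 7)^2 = -0.03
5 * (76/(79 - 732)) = -380/653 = -0.58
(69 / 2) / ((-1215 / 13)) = -299 / 810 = -0.37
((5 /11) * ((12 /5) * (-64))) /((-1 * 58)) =384 /319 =1.20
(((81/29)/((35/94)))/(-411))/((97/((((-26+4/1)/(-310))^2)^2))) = -37158858/7785475392209375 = -0.00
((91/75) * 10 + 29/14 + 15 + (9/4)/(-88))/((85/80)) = 63439/2310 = 27.46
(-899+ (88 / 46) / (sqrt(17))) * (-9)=8086.82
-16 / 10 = -8 / 5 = -1.60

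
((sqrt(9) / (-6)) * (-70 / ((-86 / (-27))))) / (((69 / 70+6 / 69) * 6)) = 253575 / 148522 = 1.71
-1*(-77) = 77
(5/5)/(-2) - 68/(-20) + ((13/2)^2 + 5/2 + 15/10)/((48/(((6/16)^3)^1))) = 2.95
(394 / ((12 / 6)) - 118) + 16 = 95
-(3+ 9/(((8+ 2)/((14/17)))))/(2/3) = -477/85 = -5.61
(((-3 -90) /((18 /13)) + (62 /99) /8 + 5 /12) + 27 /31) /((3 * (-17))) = 403885 /313038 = 1.29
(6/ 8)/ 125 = 3/ 500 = 0.01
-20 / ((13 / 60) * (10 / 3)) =-360 / 13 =-27.69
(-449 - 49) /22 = -249 /11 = -22.64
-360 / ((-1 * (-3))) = -120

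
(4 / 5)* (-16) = -64 / 5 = -12.80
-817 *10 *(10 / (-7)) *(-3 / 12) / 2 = -20425 / 14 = -1458.93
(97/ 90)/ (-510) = -97/ 45900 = -0.00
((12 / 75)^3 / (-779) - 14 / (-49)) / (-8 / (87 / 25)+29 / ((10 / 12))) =1058933637 / 120460178125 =0.01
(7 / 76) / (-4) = -7 / 304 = -0.02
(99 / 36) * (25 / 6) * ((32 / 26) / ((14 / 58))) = 15950 / 273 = 58.42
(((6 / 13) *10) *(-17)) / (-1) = 1020 / 13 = 78.46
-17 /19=-0.89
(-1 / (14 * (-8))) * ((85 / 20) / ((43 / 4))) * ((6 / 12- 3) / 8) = -0.00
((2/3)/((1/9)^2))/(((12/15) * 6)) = 45/4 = 11.25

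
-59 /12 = -4.92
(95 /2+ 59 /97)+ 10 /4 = 4909 /97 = 50.61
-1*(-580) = 580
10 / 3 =3.33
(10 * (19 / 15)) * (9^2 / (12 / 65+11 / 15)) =200070 / 179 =1117.71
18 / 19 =0.95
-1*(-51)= 51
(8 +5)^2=169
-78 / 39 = -2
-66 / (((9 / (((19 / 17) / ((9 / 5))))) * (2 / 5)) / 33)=-57475 / 153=-375.65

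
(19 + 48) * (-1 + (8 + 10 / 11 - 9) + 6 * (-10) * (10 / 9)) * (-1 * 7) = 1048684 / 33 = 31778.30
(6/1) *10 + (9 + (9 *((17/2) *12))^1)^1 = 987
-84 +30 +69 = 15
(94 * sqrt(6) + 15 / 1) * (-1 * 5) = -470 * sqrt(6)-75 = -1226.26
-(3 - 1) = -2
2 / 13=0.15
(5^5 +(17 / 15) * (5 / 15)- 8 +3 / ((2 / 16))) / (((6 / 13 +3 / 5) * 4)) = 918853 / 1242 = 739.82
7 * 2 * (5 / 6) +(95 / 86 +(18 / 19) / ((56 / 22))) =225503 / 17157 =13.14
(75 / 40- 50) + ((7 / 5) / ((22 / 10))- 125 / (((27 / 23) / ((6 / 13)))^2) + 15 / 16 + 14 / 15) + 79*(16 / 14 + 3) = 22122112549 / 84324240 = 262.35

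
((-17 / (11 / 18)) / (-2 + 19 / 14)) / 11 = 476 / 121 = 3.93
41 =41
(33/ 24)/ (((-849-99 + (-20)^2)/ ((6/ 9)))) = -11/ 6576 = -0.00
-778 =-778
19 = 19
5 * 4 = 20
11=11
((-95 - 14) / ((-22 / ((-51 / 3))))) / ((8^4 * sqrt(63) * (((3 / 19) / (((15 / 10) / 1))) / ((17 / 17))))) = -35207 * sqrt(7) / 3784704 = -0.02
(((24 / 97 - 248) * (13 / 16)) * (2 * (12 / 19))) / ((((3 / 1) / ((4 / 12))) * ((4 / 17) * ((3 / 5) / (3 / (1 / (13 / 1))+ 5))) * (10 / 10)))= -146054480 / 16587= -8805.36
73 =73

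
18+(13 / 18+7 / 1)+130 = 2803 / 18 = 155.72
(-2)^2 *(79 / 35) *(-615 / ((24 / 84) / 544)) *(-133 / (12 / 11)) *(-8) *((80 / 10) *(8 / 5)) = -659924328448 / 5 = -131984865689.60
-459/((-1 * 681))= 153/227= 0.67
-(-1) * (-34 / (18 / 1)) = -17 / 9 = -1.89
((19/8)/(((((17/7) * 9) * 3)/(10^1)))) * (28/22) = 4655/10098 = 0.46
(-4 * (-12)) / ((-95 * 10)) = -0.05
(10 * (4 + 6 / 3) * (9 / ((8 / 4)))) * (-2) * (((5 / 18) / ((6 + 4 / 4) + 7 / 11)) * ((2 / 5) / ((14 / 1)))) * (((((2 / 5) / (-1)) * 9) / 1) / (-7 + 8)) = 2.02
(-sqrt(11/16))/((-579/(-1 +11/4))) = 7 * sqrt(11)/9264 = 0.00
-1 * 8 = -8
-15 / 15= -1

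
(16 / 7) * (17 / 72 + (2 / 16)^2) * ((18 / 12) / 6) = 145 / 1008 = 0.14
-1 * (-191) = 191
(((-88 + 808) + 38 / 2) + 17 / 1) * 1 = 756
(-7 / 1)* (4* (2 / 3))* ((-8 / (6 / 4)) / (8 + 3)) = 896 / 99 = 9.05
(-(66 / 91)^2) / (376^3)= -1089 / 110049057664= -0.00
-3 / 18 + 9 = 53 / 6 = 8.83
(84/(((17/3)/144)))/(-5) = -36288/85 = -426.92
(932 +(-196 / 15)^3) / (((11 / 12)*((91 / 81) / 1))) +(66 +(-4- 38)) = -1237.34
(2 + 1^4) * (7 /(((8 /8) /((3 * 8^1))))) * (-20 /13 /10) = -1008 /13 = -77.54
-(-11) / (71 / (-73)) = -803 / 71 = -11.31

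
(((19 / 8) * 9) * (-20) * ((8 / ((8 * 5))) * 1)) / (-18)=4.75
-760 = -760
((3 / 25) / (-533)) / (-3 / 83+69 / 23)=-83 / 1092650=-0.00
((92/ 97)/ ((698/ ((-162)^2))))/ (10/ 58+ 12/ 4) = 380538/ 33853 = 11.24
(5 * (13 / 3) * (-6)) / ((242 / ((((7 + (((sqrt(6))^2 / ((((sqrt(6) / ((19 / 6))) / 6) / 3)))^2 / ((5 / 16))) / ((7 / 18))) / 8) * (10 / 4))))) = -364943605 / 13552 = -26929.13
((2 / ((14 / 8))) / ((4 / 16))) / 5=32 / 35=0.91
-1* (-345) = 345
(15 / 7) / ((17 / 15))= 225 / 119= 1.89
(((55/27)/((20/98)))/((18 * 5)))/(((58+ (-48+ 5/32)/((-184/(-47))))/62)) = 49191296/327499605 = 0.15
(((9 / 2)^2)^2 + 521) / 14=66.50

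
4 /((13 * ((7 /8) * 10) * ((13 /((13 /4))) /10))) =0.09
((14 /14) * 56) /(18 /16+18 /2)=5.53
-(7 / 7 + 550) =-551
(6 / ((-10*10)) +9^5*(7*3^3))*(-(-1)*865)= 96536257131 / 10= 9653625713.10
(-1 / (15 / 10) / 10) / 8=-1 / 120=-0.01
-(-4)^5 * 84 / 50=1720.32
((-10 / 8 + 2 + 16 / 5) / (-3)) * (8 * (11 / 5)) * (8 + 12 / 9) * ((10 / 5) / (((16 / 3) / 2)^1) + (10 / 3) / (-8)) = -48664 / 675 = -72.09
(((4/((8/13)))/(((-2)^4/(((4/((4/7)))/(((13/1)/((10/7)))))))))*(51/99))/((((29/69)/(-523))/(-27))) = 27606555/5104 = 5408.81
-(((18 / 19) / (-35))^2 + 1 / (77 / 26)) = -1646114 / 4864475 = -0.34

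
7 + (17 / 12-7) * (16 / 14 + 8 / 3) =-899 / 63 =-14.27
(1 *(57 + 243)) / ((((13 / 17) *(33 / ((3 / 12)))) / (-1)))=-425 / 143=-2.97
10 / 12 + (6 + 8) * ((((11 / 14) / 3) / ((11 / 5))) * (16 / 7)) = 65 / 14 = 4.64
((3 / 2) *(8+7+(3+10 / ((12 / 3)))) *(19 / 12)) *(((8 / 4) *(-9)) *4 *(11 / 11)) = -7011 / 2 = -3505.50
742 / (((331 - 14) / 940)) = 697480 / 317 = 2200.25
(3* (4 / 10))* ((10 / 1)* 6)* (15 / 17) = 1080 / 17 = 63.53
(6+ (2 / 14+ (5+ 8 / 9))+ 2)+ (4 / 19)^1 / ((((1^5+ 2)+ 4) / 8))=17084 / 1197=14.27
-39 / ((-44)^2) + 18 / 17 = 34185 / 32912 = 1.04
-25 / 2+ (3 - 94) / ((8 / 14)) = -687 / 4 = -171.75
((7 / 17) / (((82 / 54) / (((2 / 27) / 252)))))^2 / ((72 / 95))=0.00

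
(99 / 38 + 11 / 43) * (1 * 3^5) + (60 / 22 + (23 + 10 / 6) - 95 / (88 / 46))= 72576487 / 107844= 672.98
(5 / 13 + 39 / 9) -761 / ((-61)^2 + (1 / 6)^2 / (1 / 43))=4.51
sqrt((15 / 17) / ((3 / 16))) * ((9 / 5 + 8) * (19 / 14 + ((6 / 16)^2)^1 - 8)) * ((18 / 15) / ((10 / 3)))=-183519 * sqrt(85) / 34000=-49.76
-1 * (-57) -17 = 40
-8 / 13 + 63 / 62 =323 / 806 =0.40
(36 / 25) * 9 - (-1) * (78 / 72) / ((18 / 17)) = 75509 / 5400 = 13.98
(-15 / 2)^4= 50625 / 16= 3164.06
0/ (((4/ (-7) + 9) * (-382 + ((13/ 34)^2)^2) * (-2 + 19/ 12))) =0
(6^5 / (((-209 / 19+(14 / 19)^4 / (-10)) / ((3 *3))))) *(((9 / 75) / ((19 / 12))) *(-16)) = 92163889152 / 11978105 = 7694.36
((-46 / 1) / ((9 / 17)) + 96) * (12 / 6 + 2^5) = 2788 / 9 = 309.78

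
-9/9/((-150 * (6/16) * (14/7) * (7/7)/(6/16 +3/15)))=23/4500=0.01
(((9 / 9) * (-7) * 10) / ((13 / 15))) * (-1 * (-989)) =-1038450 / 13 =-79880.77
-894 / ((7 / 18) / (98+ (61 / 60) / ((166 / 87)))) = -1316039967 / 5810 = -226512.90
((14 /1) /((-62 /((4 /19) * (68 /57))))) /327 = -1904 /10978371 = -0.00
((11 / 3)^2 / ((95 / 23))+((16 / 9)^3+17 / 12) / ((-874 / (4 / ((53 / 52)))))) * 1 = 272123687 / 84421845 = 3.22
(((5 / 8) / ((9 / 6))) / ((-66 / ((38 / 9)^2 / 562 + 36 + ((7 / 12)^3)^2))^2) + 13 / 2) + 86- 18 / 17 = 57284633164932969776005669 / 625612807360807629225984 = 91.57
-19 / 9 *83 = -1577 / 9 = -175.22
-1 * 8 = -8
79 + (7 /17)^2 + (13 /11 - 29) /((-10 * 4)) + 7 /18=45922883 /572220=80.25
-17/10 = -1.70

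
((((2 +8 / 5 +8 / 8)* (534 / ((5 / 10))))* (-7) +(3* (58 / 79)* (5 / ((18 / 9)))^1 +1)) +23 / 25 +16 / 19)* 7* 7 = -63217813883 / 37525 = -1684685.25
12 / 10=6 / 5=1.20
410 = 410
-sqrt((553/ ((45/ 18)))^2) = -1106/ 5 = -221.20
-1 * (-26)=26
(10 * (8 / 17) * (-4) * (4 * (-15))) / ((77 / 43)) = 825600 / 1309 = 630.71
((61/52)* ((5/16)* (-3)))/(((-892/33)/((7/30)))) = 14091/1484288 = 0.01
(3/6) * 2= 1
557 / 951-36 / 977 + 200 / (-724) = 45845143 / 168171987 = 0.27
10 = 10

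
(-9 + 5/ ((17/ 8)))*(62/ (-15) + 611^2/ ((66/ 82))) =-2882634633/ 935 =-3083031.69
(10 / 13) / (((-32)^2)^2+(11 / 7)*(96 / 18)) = 105 / 143131768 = 0.00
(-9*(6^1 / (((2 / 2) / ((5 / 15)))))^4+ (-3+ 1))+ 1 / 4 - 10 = -623 / 4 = -155.75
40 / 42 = 20 / 21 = 0.95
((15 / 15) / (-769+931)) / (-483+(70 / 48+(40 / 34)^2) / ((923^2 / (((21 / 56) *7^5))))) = -7878639392 / 616445178516027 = -0.00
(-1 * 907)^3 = -746142643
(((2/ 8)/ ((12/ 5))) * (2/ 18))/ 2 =0.01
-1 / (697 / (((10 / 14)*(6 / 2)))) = -15 / 4879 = -0.00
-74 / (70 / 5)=-37 / 7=-5.29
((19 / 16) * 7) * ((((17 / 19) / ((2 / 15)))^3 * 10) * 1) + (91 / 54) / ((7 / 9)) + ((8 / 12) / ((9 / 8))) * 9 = 580521405 / 23104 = 25126.45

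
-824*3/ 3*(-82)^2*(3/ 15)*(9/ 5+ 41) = -1185683264/ 25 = -47427330.56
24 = 24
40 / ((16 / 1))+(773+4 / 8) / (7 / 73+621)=339631 / 90680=3.75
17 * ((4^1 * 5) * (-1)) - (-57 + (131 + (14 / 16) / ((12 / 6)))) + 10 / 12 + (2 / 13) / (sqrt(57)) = -413.58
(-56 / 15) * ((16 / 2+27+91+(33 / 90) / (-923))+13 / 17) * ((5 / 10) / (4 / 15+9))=-835404682 / 32715735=-25.54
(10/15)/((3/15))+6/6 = 13/3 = 4.33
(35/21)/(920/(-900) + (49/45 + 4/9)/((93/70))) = 2325/184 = 12.64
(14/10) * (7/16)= 49/80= 0.61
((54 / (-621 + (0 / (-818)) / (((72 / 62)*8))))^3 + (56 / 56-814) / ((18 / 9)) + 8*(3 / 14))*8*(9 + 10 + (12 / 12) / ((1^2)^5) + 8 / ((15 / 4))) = -91566265328 / 1277535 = -71674.17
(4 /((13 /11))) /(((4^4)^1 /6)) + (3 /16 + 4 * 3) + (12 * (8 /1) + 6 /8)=109.02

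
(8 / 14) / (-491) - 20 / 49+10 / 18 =31663 / 216531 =0.15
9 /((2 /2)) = 9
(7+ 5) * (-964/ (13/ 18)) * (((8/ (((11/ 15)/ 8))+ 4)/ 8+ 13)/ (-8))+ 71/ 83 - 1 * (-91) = 581137226/ 11869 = 48962.61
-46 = -46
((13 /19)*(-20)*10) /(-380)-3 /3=-0.64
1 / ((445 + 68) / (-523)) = -523 / 513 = -1.02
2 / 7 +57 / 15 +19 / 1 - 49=-907 / 35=-25.91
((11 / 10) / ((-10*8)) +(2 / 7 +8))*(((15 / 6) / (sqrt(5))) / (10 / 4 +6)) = 46323*sqrt(5) / 95200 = 1.09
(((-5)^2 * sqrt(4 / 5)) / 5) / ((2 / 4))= 4 * sqrt(5)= 8.94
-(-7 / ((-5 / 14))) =-19.60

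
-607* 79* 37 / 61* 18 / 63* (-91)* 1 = 46130786 / 61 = 756242.39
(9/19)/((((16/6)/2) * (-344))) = -27/26144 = -0.00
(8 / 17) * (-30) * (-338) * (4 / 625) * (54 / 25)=3504384 / 53125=65.96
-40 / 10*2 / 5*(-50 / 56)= 10 / 7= 1.43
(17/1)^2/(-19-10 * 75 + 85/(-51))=-3/8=-0.38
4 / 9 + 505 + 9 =4630 / 9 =514.44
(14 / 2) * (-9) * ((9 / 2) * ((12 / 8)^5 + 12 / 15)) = -761481 / 320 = -2379.63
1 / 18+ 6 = 109 / 18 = 6.06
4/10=2/5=0.40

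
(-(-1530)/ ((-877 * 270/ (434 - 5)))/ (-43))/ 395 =2431/ 14895845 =0.00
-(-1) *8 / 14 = 4 / 7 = 0.57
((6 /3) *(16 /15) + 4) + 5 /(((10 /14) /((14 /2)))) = 55.13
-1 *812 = -812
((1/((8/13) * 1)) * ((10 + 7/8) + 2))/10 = 1339/640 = 2.09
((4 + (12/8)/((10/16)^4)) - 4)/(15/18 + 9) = 36864/36875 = 1.00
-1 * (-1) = 1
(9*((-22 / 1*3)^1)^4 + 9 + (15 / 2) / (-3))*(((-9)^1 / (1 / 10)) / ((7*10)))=-3073907349 / 14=-219564810.64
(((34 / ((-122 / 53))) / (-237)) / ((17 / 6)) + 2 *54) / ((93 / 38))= 19781204 / 448167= 44.14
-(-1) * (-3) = -3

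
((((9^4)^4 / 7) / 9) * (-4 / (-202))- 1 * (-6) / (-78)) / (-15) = -5353169434460167 / 137865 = -38829067816.05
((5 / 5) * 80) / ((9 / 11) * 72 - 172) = -0.71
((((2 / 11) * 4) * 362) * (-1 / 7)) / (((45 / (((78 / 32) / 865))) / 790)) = -371774 / 199815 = -1.86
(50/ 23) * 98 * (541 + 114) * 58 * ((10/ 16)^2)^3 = 482411.49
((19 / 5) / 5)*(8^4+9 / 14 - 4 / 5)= 5447471 / 1750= 3112.84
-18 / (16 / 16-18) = 18 / 17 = 1.06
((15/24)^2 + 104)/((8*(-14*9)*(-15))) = 0.01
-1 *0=0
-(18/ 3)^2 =-36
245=245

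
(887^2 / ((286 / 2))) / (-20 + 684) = 786769 / 94952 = 8.29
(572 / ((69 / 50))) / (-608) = -3575 / 5244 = -0.68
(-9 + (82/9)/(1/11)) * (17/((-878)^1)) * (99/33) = -13957/2634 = -5.30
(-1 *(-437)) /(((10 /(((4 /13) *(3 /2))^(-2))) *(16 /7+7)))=39767 /1800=22.09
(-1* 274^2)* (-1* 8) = 600608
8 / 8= 1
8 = 8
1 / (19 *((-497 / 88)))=-88 / 9443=-0.01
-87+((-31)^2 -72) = 802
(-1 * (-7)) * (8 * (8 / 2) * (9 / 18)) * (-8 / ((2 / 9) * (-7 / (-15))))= -8640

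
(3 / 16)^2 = 9 / 256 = 0.04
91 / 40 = 2.28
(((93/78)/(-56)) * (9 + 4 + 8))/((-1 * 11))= 0.04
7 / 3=2.33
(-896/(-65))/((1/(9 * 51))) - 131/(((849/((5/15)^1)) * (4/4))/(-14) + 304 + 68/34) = 714246358/112905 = 6326.08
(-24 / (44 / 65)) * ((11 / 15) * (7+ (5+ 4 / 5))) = -1664 / 5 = -332.80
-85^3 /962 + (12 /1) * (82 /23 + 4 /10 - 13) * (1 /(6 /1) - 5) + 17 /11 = -137294931 /1216930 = -112.82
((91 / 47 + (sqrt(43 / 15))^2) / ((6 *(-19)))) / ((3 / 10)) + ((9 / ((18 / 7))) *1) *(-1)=-175549 / 48222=-3.64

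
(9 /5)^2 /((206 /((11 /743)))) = 891 /3826450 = 0.00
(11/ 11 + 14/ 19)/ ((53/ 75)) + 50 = 52825/ 1007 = 52.46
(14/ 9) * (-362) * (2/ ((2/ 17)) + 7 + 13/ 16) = -502999/ 36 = -13972.19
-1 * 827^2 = -683929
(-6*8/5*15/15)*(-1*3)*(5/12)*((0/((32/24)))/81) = 0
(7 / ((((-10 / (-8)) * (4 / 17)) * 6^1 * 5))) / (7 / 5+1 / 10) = 119 / 225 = 0.53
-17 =-17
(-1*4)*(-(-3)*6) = -72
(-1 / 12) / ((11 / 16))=-4 / 33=-0.12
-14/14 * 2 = -2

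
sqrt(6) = 2.45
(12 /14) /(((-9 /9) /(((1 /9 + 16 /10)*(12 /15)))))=-88 /75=-1.17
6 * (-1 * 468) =-2808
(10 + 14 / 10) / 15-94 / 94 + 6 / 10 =0.36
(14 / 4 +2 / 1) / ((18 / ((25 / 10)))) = 55 / 72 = 0.76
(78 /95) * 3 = 234 /95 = 2.46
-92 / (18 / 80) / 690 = -16 / 27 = -0.59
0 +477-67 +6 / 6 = 411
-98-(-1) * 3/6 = -195/2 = -97.50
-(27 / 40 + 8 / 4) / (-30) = 107 / 1200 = 0.09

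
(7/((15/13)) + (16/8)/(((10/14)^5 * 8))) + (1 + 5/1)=502921/37500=13.41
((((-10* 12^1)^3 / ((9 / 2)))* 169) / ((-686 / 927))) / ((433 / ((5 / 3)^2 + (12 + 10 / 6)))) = 494637312000 / 148519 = 3330464.87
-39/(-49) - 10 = -451/49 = -9.20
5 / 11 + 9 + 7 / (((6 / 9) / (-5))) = -947 / 22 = -43.05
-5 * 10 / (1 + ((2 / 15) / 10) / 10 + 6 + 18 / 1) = -2.00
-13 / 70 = -0.19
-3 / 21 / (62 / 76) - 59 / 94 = -16375 / 20398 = -0.80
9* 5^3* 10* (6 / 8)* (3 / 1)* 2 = 50625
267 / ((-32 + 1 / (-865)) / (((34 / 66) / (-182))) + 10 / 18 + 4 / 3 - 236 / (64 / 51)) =565377840 / 23546074039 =0.02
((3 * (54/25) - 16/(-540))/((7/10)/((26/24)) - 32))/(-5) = 28561/687825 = 0.04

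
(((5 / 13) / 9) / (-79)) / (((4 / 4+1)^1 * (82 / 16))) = -0.00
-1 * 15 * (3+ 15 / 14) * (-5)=4275 / 14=305.36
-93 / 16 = -5.81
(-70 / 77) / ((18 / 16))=-80 / 99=-0.81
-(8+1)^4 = -6561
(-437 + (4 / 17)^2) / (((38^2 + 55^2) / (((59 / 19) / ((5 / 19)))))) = -7450343 / 6457705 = -1.15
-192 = -192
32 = 32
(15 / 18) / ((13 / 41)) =205 / 78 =2.63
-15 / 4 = -3.75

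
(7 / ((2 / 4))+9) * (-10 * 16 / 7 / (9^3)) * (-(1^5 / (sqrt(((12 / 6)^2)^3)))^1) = 0.09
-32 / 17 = -1.88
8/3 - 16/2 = -16/3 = -5.33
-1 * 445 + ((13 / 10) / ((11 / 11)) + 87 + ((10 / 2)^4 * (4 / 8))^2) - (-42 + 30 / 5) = 1946711 / 20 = 97335.55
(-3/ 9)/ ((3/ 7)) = -0.78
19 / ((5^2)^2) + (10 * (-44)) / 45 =-54829 / 5625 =-9.75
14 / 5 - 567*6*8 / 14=-9706 / 5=-1941.20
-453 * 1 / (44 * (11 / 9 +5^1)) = -4077 / 2464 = -1.65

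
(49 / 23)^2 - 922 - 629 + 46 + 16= -1484.46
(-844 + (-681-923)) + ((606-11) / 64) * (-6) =-80121 / 32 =-2503.78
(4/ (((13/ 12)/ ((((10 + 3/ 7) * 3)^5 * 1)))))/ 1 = 24180307060752/ 218491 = 110669579.35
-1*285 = -285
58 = 58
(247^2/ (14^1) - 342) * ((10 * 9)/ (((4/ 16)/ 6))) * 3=182156040/ 7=26022291.43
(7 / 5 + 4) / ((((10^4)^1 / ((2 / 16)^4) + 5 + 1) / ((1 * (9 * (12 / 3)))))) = 486 / 102400015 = 0.00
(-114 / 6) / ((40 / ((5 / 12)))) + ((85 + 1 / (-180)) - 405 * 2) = -1044293 / 1440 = -725.20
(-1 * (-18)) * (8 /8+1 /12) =39 /2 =19.50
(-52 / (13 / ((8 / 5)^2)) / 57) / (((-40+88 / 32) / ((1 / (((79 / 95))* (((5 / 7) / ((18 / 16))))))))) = 0.01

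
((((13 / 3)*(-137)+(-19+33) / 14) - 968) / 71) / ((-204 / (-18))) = -2341 / 1207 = -1.94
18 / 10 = 9 / 5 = 1.80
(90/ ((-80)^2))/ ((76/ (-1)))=-9/ 48640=-0.00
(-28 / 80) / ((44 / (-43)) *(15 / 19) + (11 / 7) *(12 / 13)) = -520429 / 955680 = -0.54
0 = 0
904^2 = 817216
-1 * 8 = -8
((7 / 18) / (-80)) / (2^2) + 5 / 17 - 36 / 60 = -0.31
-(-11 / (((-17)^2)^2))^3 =0.00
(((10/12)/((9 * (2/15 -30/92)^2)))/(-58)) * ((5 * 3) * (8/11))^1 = -2645000/5642791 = -0.47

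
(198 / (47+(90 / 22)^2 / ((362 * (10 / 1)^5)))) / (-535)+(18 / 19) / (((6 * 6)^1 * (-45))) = -12745505968667 / 1506716979540570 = -0.01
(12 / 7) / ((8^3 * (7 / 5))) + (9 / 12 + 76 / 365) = 2199107 / 2289280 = 0.96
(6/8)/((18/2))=1/12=0.08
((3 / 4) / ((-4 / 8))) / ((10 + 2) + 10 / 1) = -0.07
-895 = -895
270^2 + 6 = 72906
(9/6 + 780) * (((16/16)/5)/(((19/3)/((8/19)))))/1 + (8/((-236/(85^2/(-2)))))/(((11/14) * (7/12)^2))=3841052508/8200115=468.41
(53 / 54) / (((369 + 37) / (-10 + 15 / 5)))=-53 / 3132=-0.02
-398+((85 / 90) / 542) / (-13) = -398.00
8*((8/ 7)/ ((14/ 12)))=384/ 49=7.84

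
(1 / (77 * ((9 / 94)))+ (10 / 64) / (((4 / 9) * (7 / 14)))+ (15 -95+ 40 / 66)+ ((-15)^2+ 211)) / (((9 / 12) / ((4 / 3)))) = 15853393 / 24948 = 635.46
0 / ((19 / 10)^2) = 0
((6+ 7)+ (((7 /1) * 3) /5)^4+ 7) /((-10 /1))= -206981 /6250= -33.12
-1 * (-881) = 881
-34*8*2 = -544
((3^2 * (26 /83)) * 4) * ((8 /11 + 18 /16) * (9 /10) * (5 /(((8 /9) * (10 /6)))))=4634253 /73040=63.45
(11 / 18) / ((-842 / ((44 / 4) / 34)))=-121 / 515304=-0.00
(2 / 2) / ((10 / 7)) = 0.70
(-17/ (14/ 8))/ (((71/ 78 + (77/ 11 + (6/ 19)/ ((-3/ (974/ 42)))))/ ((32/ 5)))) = -3224832/ 283685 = -11.37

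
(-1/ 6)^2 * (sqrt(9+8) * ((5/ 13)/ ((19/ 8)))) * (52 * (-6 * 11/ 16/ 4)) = -55 * sqrt(17)/ 228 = -0.99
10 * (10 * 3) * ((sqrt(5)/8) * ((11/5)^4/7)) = 43923 * sqrt(5)/350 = 280.61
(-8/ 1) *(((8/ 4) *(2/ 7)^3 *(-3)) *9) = 3456/ 343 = 10.08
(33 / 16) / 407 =3 / 592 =0.01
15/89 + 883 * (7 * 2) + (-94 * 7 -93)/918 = 1009947055/81702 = 12361.35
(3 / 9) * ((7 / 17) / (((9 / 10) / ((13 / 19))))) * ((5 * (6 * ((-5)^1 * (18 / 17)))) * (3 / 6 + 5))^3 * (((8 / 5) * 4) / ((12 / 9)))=-529783254000000 / 1586899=-333848123.92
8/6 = 4/3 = 1.33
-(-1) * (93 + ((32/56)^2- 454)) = -17673/49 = -360.67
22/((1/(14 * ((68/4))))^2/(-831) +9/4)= 517782804/52955059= 9.78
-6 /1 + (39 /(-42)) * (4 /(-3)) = -100 /21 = -4.76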